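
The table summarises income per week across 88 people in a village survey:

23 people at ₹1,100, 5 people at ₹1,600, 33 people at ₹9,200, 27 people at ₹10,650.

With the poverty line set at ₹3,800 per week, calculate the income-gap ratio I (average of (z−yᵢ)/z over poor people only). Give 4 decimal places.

Poor units: 23×₹1,100, 5×₹1,600 (q = 28 of N = 88).
Relative gaps: 0.7105 (×23), 0.5789 (×5); sum = 19.236842.
The income-gap ratio divides by q (the poor only): 19.236842 / 28 = 0.6870.

0.6870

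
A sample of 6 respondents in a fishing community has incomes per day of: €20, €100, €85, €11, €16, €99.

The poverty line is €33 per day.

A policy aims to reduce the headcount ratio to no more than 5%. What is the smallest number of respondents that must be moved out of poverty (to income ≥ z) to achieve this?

3

3 of the 6 respondents are poor, so H = 3/6 = 0.500.
A headcount ratio of at most 5% allows at most ⌊0.05 × 6⌋ = 0 poor respondents.
So at least 3 − 0 = 3 must be lifted.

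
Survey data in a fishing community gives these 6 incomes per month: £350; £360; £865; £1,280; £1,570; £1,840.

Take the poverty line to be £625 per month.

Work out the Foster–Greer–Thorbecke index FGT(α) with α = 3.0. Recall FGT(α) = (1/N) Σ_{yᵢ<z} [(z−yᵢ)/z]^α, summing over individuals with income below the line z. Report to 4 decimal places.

Below the line: £350, £360 (q = 2 of N = 6).
Relative gaps: (625−350)/625 = 0.4400; (625−360)/625 = 0.4240.
Raised to α = 3.0: 0.08518; 0.07623.
Sum = 0.161409; FGT(3.0) = 0.161409 / 6 = 0.0269.

0.0269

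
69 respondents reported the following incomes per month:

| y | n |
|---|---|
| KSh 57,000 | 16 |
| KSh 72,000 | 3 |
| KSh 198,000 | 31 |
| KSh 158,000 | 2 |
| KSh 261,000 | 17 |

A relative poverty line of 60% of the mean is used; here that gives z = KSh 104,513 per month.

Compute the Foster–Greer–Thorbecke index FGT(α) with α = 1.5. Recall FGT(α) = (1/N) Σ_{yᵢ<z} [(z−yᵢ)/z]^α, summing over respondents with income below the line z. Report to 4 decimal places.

0.0786

Below z: 16×KSh 57,000, 3×KSh 72,000 (q = 19 of N = 69).
Relative gaps: (104513−57000)/104513 = 0.4546 (×16); (104513−72000)/104513 = 0.3111 (×3).
Raised to α = 1.5: 0.30652 (×16); 0.17351 (×3).
Sum = 5.424906; FGT(1.5) = 5.424906 / 69 = 0.0786.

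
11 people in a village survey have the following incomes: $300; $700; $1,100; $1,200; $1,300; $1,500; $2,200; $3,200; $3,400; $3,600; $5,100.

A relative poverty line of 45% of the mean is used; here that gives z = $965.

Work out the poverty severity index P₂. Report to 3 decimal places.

Poor units: $300, $700 (q = 2 of N = 11).
Relative gaps: (965−300)/965 = 0.6891; (965−700)/965 = 0.2746.
Squared: 0.4749; 0.0754.
Sum = 0.550297; P₂ = 0.550297 / 11 = 0.050.

0.050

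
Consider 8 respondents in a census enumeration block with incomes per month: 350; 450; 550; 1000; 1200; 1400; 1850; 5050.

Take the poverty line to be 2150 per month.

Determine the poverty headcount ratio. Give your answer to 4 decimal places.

0.8750

7 of the 8 respondents have income below 2150.
H = 7/8 = 0.8750.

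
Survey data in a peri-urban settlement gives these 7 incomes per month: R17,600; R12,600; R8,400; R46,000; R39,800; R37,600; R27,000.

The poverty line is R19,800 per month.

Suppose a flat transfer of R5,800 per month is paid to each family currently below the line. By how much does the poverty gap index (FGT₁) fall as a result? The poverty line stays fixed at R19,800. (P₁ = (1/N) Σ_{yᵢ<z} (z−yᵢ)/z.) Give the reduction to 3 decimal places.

0.100

Before: below the line — R8,400, R12,600, R17,600; poverty gap index (FGT₁) = 0.15007.
After the R5,800 transfer: below the line — R14,200, R18,400; poverty gap index (FGT₁) = 0.05051.
Reduction = 0.15007 − 0.05051 = 0.100.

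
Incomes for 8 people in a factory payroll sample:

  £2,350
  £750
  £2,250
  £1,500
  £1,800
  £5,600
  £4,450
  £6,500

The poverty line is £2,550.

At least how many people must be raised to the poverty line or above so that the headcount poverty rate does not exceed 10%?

5

5 of the 8 people are poor, so H = 5/8 = 0.625.
A headcount ratio of at most 10% allows at most ⌊0.10 × 8⌋ = 0 poor people.
So at least 5 − 0 = 5 must be lifted.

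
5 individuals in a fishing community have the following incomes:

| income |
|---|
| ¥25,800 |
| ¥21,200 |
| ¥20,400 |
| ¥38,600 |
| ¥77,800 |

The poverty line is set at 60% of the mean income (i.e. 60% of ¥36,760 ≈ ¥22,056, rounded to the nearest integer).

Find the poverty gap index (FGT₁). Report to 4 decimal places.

0.0228

Incomes under z: ¥20,400, ¥21,200 (q = 2 of N = 5).
Gap ratios (z−y)/z: (22056−20400)/22056 = 0.0751; (22056−21200)/22056 = 0.0388.
Sum of shortfalls = 0.113892; P₁ averages over all N: 0.113892 / 5 = 0.0228.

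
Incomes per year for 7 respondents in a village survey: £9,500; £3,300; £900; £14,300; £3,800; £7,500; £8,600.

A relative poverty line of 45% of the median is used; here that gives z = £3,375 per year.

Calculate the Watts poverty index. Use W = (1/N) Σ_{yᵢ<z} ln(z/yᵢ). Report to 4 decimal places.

0.1920

Incomes under z: £900, £3,300 (q = 2 of N = 7).
ln(z/y) terms: ln(3375/900) = 1.3218; ln(3375/3300) = 0.0225.
W = 1.344229 / 7 = 0.1920.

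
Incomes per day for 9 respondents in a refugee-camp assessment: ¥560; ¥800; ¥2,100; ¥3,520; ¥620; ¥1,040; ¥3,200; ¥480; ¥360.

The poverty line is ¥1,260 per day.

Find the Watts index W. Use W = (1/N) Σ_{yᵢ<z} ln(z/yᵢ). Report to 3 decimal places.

0.487

Poor units: ¥360, ¥480, ¥560, ¥620, ¥800, ¥1,040 (q = 6 of N = 9).
Log gaps: ln(1260/360) = 1.2528; ln(1260/480) = 0.9651; ln(1260/560) = 0.8109; ln(1260/620) = 0.7091; ln(1260/800) = 0.4543; ln(1260/1040) = 0.1919.
W = 4.384068 / 9 = 0.487.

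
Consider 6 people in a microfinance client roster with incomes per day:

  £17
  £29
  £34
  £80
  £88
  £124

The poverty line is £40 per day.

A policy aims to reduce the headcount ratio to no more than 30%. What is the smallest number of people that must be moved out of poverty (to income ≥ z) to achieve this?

2

Currently q = 3 of N = 6 are below the line (H = 0.500).
A headcount ratio of at most 30% allows at most ⌊0.30 × 6⌋ = 1 poor people.
So at least 3 − 1 = 2 must be lifted.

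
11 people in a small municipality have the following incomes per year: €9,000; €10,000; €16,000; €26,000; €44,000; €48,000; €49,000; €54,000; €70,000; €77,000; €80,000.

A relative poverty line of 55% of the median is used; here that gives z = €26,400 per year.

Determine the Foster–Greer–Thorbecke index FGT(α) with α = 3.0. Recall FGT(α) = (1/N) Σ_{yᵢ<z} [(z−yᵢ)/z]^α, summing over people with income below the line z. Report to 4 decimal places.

0.0534

Incomes under z: €9,000, €10,000, €16,000, €26,000 (q = 4 of N = 11).
Relative gaps: (26400−9000)/26400 = 0.6591; (26400−10000)/26400 = 0.6212; (26400−16000)/26400 = 0.3939; (26400−26000)/26400 = 0.0152.
Raised to α = 3.0: 0.28631; 0.23973; 0.06113; 0.00000.
Sum = 0.587176; FGT(3.0) = 0.587176 / 11 = 0.0534.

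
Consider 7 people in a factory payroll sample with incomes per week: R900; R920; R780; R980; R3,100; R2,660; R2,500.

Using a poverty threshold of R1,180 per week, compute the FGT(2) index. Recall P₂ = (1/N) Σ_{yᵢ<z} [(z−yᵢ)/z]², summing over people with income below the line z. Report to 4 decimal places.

0.0355

Below the line: R780, R900, R920, R980 (q = 4 of N = 7).
Gap ratios (z−y)/z: (1180−780)/1180 = 0.3390; (1180−900)/1180 = 0.2373; (1180−920)/1180 = 0.2203; (1180−980)/1180 = 0.1695.
Squared: 0.1149; 0.0563; 0.0485; 0.0287.
Sum = 0.248492; P₂ = 0.248492 / 7 = 0.0355.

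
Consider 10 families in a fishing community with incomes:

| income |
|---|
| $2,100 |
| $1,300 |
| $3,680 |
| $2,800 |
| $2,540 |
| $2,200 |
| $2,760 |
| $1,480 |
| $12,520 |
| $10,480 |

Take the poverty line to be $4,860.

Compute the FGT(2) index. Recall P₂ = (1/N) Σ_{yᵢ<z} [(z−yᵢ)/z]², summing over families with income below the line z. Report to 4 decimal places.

Incomes under z: $1,300, $1,480, $2,100, $2,200, $2,540, $2,760, $2,800, $3,680 (q = 8 of N = 10).
Relative gaps: (4860−1300)/4860 = 0.7325; (4860−1480)/4860 = 0.6955; (4860−2100)/4860 = 0.5679; (4860−2200)/4860 = 0.5473; (4860−2540)/4860 = 0.4774; (4860−2760)/4860 = 0.4321; (4860−2800)/4860 = 0.4239; (4860−3680)/4860 = 0.2428.
Squared: 0.5366; 0.4837; 0.3225; 0.2996; 0.2279; 0.1867; 0.1797; 0.0590.
Sum = 2.295534; P₂ = 2.295534 / 10 = 0.2296.

0.2296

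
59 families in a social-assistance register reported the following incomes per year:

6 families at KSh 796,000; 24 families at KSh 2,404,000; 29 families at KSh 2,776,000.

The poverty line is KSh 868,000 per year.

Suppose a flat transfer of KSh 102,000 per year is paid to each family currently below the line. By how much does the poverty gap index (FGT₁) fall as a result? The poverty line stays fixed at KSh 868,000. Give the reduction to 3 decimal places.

Before: below the line — 6×KSh 796,000; poverty gap index (FGT₁) = 0.00844.
After the KSh 102,000 transfer: below the line — none; poverty gap index (FGT₁) = 0.00000.
Reduction = 0.00844 − 0.00000 = 0.008.

0.008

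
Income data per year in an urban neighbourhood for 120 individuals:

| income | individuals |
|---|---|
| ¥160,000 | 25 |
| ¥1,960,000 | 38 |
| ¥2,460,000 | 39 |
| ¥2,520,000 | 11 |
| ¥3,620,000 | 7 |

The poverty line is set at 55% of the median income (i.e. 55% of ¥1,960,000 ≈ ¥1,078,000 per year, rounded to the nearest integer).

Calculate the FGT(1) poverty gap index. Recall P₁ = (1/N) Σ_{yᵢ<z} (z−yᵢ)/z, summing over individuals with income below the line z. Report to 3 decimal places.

Incomes under z: 25×¥160,000 (q = 25 of N = 120).
Shortfall ratios: (1078000−160000)/1078000 = 0.8516 (×25).
Sum of shortfalls = 21.289425; P₁ averages over all N: 21.289425 / 120 = 0.177.

0.177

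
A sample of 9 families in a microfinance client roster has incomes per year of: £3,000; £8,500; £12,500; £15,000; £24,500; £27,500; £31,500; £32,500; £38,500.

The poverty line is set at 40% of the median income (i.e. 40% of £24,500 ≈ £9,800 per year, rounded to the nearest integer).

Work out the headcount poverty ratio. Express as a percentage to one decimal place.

2 of the 9 families have income below £9,800.
H = 2/9 = 22.2%.

22.2%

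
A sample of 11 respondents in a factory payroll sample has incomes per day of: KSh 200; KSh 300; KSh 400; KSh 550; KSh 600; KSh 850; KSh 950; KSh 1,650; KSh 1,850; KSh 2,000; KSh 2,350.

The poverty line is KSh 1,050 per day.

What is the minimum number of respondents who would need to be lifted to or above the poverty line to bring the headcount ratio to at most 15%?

6

7 of the 11 respondents are poor, so H = 7/11 = 0.636.
A headcount ratio of at most 15% allows at most ⌊0.15 × 11⌋ = 1 poor respondents.
So at least 7 − 1 = 6 must be lifted.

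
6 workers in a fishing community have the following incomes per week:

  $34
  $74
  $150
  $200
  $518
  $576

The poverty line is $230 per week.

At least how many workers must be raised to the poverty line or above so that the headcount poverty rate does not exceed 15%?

4

Currently q = 4 of N = 6 are below the line (H = 0.667).
A headcount ratio of at most 15% allows at most ⌊0.15 × 6⌋ = 0 poor workers.
So at least 4 − 0 = 4 must be lifted.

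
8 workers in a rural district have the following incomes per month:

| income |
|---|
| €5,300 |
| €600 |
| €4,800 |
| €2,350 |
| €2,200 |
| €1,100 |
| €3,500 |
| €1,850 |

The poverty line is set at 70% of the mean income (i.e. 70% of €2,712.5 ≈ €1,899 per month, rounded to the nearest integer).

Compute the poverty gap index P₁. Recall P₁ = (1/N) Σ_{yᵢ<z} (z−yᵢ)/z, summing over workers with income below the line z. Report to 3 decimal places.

0.141

Incomes under z: €600, €1,100, €1,850 (q = 3 of N = 8).
Shortfall ratios: (1899−600)/1899 = 0.6840; (1899−1100)/1899 = 0.4207; (1899−1850)/1899 = 0.0258.
Σ = 1.130595. Dividing by the full population N = 8 gives P₁ = 0.141.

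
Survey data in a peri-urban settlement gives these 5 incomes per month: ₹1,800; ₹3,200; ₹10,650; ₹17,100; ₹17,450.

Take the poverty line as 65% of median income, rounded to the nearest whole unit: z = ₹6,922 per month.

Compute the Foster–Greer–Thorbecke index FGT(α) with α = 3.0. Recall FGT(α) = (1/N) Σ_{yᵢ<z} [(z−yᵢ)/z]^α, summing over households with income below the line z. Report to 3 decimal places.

Below z: ₹1,800, ₹3,200 (q = 2 of N = 5).
Normalized shortfalls: (6922−1800)/6922 = 0.7400; (6922−3200)/6922 = 0.5377.
Raised to α = 3.0: 0.40516; 0.15547.
Sum = 0.560623; FGT(3.0) = 0.560623 / 5 = 0.112.

0.112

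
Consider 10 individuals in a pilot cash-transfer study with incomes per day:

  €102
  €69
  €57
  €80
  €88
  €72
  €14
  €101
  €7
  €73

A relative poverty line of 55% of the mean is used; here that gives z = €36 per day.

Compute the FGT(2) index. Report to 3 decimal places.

0.102

Below z: €7, €14 (q = 2 of N = 10).
Relative gaps: (36−7)/36 = 0.8056; (36−14)/36 = 0.6111.
Squared: 0.6489; 0.3735.
Sum = 1.022377; P₂ = 1.022377 / 10 = 0.102.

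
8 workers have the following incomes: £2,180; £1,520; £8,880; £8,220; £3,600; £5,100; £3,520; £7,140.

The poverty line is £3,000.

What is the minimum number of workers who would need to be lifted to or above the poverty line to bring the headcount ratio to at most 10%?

Currently q = 2 of N = 8 are below the line (H = 0.250).
A headcount ratio of at most 10% allows at most ⌊0.10 × 8⌋ = 0 poor workers.
So at least 2 − 0 = 2 must be lifted.

2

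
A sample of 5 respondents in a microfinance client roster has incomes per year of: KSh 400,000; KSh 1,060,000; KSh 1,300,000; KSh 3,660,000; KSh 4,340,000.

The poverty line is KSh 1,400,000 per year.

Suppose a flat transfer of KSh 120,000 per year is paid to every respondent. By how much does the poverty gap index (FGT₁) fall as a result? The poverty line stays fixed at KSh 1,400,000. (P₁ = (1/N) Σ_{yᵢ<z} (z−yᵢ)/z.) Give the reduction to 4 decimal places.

Before: below the line — KSh 400,000, KSh 1,060,000, KSh 1,300,000; poverty gap index (FGT₁) = 0.205714.
After the KSh 120,000 transfer: below the line — KSh 520,000, KSh 1,180,000; poverty gap index (FGT₁) = 0.157143.
Reduction = 0.205714 − 0.157143 = 0.0486.

0.0486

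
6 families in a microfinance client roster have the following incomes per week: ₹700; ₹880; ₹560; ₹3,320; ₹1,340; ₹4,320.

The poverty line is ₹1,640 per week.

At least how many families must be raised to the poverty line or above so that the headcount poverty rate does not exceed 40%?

4 of the 6 families are poor, so H = 4/6 = 0.667.
A headcount ratio of at most 40% allows at most ⌊0.40 × 6⌋ = 2 poor families.
So at least 4 − 2 = 2 must be lifted.

2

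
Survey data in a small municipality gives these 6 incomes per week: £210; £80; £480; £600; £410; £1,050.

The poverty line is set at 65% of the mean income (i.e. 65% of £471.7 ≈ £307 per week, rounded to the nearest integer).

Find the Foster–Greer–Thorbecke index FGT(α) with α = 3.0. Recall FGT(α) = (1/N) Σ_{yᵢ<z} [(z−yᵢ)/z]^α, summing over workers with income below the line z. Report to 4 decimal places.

0.0726

Below z: £80, £210 (q = 2 of N = 6).
Normalized shortfalls: (307−80)/307 = 0.7394; (307−210)/307 = 0.3160.
Raised to α = 3.0: 0.40426; 0.03154.
Sum = 0.435804; FGT(3.0) = 0.435804 / 6 = 0.0726.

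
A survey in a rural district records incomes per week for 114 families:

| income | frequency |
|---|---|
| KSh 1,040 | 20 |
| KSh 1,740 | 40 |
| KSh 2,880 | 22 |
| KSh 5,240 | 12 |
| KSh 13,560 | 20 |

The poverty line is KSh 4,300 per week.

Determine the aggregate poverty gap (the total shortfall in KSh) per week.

Incomes under z: 20×KSh 1,040, 40×KSh 1,740, 22×KSh 2,880 (q = 82 of N = 114).
Individual gaps: 20×(4300−1040) = 65200; 40×(4300−1740) = 102400; 22×(4300−2880) = 31240.
Aggregate gap = KSh 198,840.

KSh 198,840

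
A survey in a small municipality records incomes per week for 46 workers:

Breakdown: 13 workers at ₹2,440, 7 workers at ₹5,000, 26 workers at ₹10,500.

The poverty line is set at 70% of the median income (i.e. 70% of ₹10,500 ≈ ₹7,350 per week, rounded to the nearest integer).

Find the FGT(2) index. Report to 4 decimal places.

Below z: 13×₹2,440, 7×₹5,000 (q = 20 of N = 46).
Relative gaps: (7350−2440)/7350 = 0.6680 (×13); (7350−5000)/7350 = 0.3197 (×7).
Squared: 0.4463 (×13); 0.1022 (×7).
Sum = 6.516966; P₂ = 6.516966 / 46 = 0.1417.

0.1417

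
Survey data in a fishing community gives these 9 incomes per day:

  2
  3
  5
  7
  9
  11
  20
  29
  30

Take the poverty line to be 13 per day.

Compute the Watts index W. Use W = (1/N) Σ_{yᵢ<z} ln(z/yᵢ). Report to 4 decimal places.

Below z: 2, 3, 5, 7, 9, 11 (q = 6 of N = 9).
Log shortfalls: ln(13/2) = 1.8718; ln(13/3) = 1.4663; ln(13/5) = 0.9555; ln(13/7) = 0.6190; ln(13/9) = 0.3677; ln(13/11) = 0.1671.
W = 5.447469 / 9 = 0.6053.

0.6053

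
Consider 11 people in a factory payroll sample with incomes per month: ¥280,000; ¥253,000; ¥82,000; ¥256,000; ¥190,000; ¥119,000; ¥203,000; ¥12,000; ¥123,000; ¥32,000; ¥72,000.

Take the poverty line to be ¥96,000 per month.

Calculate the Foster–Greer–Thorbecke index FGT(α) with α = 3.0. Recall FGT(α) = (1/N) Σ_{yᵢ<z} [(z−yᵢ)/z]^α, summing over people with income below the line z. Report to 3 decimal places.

Incomes under z: ¥12,000, ¥32,000, ¥72,000, ¥82,000 (q = 4 of N = 11).
Shortfall ratios: (96000−12000)/96000 = 0.8750; (96000−32000)/96000 = 0.6667; (96000−72000)/96000 = 0.2500; (96000−82000)/96000 = 0.1458.
Raised to α = 3.0: 0.66992; 0.29630; 0.01562; 0.00310.
Sum = 0.984945; FGT(3.0) = 0.984945 / 11 = 0.090.

0.090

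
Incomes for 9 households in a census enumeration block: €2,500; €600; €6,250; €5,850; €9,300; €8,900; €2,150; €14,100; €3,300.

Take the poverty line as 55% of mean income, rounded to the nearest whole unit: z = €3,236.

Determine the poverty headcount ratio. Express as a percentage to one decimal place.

33.3%

3 of the 9 households have income below €3,236.
H = 3/9 = 33.3%.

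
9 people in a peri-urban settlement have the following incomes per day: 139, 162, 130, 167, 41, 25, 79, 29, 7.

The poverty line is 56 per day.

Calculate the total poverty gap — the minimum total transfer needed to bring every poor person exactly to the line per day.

122

Incomes under z: 7, 25, 29, 41 (q = 4 of N = 9).
Individual gaps: 56−7 = 49; 56−25 = 31; 56−29 = 27; 56−41 = 15.
Aggregate gap = 122.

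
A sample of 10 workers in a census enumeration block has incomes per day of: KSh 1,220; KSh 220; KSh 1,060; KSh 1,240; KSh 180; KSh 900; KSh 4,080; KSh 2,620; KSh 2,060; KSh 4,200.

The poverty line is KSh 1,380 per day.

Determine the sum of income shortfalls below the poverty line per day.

Below z: KSh 180, KSh 220, KSh 900, KSh 1,060, KSh 1,220, KSh 1,240 (q = 6 of N = 10).
Individual gaps: 1380−180 = 1200; 1380−220 = 1160; 1380−900 = 480; 1380−1060 = 320; 1380−1220 = 160; 1380−1240 = 140.
Aggregate gap = KSh 3,460.

KSh 3,460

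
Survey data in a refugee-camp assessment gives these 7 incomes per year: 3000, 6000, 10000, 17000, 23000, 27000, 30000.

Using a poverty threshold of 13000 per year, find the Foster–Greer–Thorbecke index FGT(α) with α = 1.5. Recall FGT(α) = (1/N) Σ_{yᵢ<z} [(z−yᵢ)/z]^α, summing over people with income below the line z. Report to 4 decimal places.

0.1687

Below z: 3000, 6000, 10000 (q = 3 of N = 7).
Normalized shortfalls: (13000−3000)/13000 = 0.7692; (13000−6000)/13000 = 0.5385; (13000−10000)/13000 = 0.2308.
Raised to α = 1.5: 0.67466; 0.39512; 0.11086.
Sum = 1.180641; FGT(1.5) = 1.180641 / 7 = 0.1687.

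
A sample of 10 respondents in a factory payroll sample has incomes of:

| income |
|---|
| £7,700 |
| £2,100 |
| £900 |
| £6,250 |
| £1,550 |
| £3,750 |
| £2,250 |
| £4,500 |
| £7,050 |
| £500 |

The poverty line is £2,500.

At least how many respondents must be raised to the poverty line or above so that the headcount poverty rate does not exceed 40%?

5 of the 10 respondents are poor, so H = 5/10 = 0.500.
A headcount ratio of at most 40% allows at most ⌊0.40 × 10⌋ = 4 poor respondents.
So at least 5 − 4 = 1 must be lifted.

1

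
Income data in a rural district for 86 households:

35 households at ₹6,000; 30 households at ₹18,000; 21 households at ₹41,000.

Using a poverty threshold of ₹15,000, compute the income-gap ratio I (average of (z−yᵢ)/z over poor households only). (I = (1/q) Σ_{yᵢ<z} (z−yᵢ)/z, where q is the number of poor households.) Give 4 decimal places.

Below the line: 35×₹6,000 (q = 35 of N = 86).
Shortfall ratios (z−y)/z: 0.6000 (×35); sum = 21.000000.
I averages over the q = 35 poor units only: 21.000000 / 35 = 0.6000.

0.6000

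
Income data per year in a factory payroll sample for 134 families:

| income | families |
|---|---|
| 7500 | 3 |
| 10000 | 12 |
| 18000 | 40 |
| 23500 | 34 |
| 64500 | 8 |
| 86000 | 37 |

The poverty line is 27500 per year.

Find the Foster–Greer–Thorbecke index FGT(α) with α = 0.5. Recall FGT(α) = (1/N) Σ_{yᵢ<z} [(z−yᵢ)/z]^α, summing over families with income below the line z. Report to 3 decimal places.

0.363

Below the line: 3×7500, 12×10000, 40×18000, 34×23500 (q = 89 of N = 134).
Relative gaps: (27500−7500)/27500 = 0.7273 (×3); (27500−10000)/27500 = 0.6364 (×12); (27500−18000)/27500 = 0.3455 (×40); (27500−23500)/27500 = 0.1455 (×34).
Raised to α = 0.5: 0.85280 (×3); 0.79772 (×12); 0.58775 (×40); 0.38139 (×34).
Sum = 48.608341; FGT(0.5) = 48.608341 / 134 = 0.363.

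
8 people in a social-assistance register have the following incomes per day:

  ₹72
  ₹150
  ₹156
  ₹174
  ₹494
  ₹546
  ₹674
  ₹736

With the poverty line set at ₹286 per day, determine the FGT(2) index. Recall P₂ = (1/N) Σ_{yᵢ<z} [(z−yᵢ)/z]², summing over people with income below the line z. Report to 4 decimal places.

0.1432

Below the line: ₹72, ₹150, ₹156, ₹174 (q = 4 of N = 8).
Normalized shortfalls: (286−72)/286 = 0.7483; (286−150)/286 = 0.4755; (286−156)/286 = 0.4545; (286−174)/286 = 0.3916.
Squared: 0.5599; 0.2261; 0.2066; 0.1534.
Sum = 1.145973; P₂ = 1.145973 / 8 = 0.1432.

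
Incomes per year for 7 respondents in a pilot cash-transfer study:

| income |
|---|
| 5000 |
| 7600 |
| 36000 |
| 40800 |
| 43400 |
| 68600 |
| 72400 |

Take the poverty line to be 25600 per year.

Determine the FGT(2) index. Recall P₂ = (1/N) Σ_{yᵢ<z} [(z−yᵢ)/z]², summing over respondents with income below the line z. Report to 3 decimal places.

Below the line: 5000, 7600 (q = 2 of N = 7).
Gap ratios (z−y)/z: (25600−5000)/25600 = 0.8047; (25600−7600)/25600 = 0.7031.
Squared: 0.6475; 0.4944.
Sum = 1.141907; P₂ = 1.141907 / 7 = 0.163.

0.163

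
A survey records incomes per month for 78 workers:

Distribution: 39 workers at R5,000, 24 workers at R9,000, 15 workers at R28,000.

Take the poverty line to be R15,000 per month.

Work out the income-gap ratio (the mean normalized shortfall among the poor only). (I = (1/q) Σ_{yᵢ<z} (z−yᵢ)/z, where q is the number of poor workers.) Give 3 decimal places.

0.565

Below z: 39×R5,000, 24×R9,000 (q = 63 of N = 78).
Shortfall ratios (z−y)/z: 0.6667 (×39), 0.4000 (×24); sum = 35.600000.
The income-gap ratio divides by q (the poor only): 35.600000 / 63 = 0.565.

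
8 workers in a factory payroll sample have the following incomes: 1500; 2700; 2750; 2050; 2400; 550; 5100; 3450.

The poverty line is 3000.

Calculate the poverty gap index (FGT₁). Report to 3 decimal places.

0.252

Below z: 550, 1500, 2050, 2400, 2700, 2750 (q = 6 of N = 8).
Relative gaps: (3000−550)/3000 = 0.8167; (3000−1500)/3000 = 0.5000; (3000−2050)/3000 = 0.3167; (3000−2400)/3000 = 0.2000; (3000−2700)/3000 = 0.1000; (3000−2750)/3000 = 0.0833.
Sum of shortfalls = 2.016667; P₁ averages over all N: 2.016667 / 8 = 0.252.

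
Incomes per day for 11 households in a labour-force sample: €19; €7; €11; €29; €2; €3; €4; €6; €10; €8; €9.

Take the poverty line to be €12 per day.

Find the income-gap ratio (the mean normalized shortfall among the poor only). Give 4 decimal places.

Below the line: €2, €3, €4, €6, €7, €8, €9, €10, €11 (q = 9 of N = 11).
Shortfall ratios (z−y)/z: 0.8333, 0.7500, 0.6667, 0.5000, 0.4167, 0.3333, 0.2500, 0.1667, 0.0833; sum = 4.000000.
I averages over the q = 9 poor units only: 4.000000 / 9 = 0.4444.

0.4444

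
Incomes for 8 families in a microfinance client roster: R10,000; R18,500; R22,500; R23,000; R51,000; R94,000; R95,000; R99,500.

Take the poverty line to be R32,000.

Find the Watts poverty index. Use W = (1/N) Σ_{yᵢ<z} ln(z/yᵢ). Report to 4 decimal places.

0.2992

Below z: R10,000, R18,500, R22,500, R23,000 (q = 4 of N = 8).
Log shortfalls: ln(32000/10000) = 1.1632; ln(32000/18500) = 0.5480; ln(32000/22500) = 0.3522; ln(32000/23000) = 0.3302.
W = 2.393578 / 8 = 0.2992.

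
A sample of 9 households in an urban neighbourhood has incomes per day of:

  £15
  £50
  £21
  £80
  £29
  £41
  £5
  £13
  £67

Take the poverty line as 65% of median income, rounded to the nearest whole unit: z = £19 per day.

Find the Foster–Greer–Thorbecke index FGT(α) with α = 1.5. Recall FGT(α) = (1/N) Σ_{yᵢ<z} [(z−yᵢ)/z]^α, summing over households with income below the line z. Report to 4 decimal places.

0.1007

Incomes under z: £5, £13, £15 (q = 3 of N = 9).
Normalized shortfalls: (19−5)/19 = 0.7368; (19−13)/19 = 0.3158; (19−15)/19 = 0.2105.
Raised to α = 1.5: 0.63250; 0.17746; 0.09660.
Sum = 0.906556; FGT(1.5) = 0.906556 / 9 = 0.1007.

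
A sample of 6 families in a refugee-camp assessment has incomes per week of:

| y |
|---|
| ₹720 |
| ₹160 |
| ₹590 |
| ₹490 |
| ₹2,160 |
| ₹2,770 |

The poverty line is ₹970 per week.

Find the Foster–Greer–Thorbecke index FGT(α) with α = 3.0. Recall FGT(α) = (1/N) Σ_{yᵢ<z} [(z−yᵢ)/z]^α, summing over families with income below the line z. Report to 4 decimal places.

Below the line: ₹160, ₹490, ₹590, ₹720 (q = 4 of N = 6).
Relative gaps: (970−160)/970 = 0.8351; (970−490)/970 = 0.4948; (970−590)/970 = 0.3918; (970−720)/970 = 0.2577.
Raised to α = 3.0: 0.58229; 0.12117; 0.06012; 0.01712.
Sum = 0.780707; FGT(3.0) = 0.780707 / 6 = 0.1301.

0.1301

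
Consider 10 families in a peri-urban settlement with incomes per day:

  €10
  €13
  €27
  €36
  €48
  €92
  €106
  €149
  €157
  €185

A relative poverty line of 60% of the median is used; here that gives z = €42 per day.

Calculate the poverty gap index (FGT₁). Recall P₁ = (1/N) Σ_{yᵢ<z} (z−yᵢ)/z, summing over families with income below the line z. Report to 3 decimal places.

Poor units: €10, €13, €27, €36 (q = 4 of N = 10).
Normalized shortfalls: (42−10)/42 = 0.7619; (42−13)/42 = 0.6905; (42−27)/42 = 0.3571; (42−36)/42 = 0.1429.
Sum of shortfalls = 1.952381; P₁ averages over all N: 1.952381 / 10 = 0.195.

0.195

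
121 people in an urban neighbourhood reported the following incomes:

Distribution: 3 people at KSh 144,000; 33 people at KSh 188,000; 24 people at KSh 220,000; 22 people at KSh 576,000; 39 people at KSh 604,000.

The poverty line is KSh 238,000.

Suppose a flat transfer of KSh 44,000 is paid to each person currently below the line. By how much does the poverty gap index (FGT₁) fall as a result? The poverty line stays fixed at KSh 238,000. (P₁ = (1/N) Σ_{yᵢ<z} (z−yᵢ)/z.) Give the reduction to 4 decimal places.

0.0700

Before: below the line — 3×KSh 144,000, 33×KSh 188,000, 24×KSh 220,000; poverty gap index (FGT₁) = 0.082089.
After the KSh 44,000 transfer: below the line — 3×KSh 188,000, 33×KSh 232,000; poverty gap index (FGT₁) = 0.012084.
Reduction = 0.082089 − 0.012084 = 0.0700.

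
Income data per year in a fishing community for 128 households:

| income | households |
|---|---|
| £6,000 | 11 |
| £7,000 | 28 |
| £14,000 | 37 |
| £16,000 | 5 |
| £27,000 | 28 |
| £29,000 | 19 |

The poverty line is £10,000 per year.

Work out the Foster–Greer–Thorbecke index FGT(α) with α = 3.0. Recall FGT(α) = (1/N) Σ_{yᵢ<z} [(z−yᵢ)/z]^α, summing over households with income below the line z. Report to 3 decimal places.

Poor units: 11×£6,000, 28×£7,000 (q = 39 of N = 128).
Shortfall ratios: (10000−6000)/10000 = 0.4000 (×11); (10000−7000)/10000 = 0.3000 (×28).
Raised to α = 3.0: 0.06400 (×11); 0.02700 (×28).
Sum = 1.460000; FGT(3.0) = 1.460000 / 128 = 0.011.

0.011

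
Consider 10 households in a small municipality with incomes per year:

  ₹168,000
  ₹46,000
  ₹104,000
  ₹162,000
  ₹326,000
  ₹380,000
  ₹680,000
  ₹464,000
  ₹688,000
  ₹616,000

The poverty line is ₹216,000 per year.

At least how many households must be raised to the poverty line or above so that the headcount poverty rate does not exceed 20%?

2

Currently q = 4 of N = 10 are below the line (H = 0.400).
A headcount ratio of at most 20% allows at most ⌊0.20 × 10⌋ = 2 poor households.
So at least 4 − 2 = 2 must be lifted.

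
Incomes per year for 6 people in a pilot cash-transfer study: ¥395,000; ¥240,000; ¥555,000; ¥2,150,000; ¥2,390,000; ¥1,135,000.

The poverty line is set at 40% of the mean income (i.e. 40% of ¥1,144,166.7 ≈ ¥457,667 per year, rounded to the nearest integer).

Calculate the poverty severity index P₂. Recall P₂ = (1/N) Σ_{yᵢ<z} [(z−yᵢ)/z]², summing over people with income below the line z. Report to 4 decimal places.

0.0408

Below the line: ¥240,000, ¥395,000 (q = 2 of N = 6).
Relative gaps: (457667−240000)/457667 = 0.4756; (457667−395000)/457667 = 0.1369.
Squared: 0.2262; 0.0187.
Sum = 0.244946; P₂ = 0.244946 / 6 = 0.0408.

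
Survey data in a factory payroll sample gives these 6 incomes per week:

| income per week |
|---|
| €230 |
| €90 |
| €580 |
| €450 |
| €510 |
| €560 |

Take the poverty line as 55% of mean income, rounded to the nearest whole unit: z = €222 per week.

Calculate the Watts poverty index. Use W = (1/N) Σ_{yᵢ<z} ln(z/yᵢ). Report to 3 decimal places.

Incomes under z: €90 (q = 1 of N = 6).
ln(z/y) terms: ln(222/90) = 0.9029.
W = 0.902868 / 6 = 0.150.

0.150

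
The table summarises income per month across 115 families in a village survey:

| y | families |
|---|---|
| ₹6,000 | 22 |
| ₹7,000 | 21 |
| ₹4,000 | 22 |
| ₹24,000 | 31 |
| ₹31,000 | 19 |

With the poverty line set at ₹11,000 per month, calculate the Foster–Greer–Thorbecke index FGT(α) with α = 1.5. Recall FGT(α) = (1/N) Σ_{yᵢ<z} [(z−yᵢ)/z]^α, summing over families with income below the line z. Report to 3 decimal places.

Below the line: 22×₹4,000, 22×₹6,000, 21×₹7,000 (q = 65 of N = 115).
Gap ratios (z−y)/z: (11000−4000)/11000 = 0.6364 (×22); (11000−6000)/11000 = 0.4545 (×22); (11000−7000)/11000 = 0.3636 (×21).
Raised to α = 1.5: 0.50764 (×22); 0.30645 (×22); 0.21928 (×21).
Sum = 22.515036; FGT(1.5) = 22.515036 / 115 = 0.196.

0.196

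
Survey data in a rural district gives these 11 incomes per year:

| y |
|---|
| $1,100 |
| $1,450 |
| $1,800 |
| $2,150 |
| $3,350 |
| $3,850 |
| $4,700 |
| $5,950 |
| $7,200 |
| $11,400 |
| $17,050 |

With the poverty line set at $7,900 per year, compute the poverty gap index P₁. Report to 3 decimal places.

Below z: $1,100, $1,450, $1,800, $2,150, $3,350, $3,850, $4,700, $5,950, $7,200 (q = 9 of N = 11).
Gap ratios (z−y)/z: (7900−1100)/7900 = 0.8608; (7900−1450)/7900 = 0.8165; (7900−1800)/7900 = 0.7722; (7900−2150)/7900 = 0.7278; (7900−3350)/7900 = 0.5759; (7900−3850)/7900 = 0.5127; (7900−4700)/7900 = 0.4051; (7900−5950)/7900 = 0.2468; (7900−7200)/7900 = 0.0886.
Σ = 5.006329. Dividing by the full population N = 11 gives P₁ = 0.455.

0.455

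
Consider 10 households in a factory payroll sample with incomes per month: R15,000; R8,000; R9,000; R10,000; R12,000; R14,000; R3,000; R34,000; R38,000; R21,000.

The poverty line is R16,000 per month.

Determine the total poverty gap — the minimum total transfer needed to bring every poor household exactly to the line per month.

Poor units: R3,000, R8,000, R9,000, R10,000, R12,000, R14,000, R15,000 (q = 7 of N = 10).
Individual gaps: 16000−3000 = 13000; 16000−8000 = 8000; 16000−9000 = 7000; 16000−10000 = 6000; 16000−12000 = 4000; 16000−14000 = 2000; 16000−15000 = 1000.
Aggregate gap = R41,000.

R41,000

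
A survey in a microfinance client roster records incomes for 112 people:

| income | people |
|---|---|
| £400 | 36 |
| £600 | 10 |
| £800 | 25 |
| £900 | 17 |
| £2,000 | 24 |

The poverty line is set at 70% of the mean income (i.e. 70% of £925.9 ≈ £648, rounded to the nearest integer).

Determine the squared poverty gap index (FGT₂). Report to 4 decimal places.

0.0476

Poor units: 36×£400, 10×£600 (q = 46 of N = 112).
Shortfall ratios: (648−400)/648 = 0.3827 (×36); (648−600)/648 = 0.0741 (×10).
Squared: 0.1465 (×36); 0.0055 (×10).
Sum = 5.327846; P₂ = 5.327846 / 112 = 0.0476.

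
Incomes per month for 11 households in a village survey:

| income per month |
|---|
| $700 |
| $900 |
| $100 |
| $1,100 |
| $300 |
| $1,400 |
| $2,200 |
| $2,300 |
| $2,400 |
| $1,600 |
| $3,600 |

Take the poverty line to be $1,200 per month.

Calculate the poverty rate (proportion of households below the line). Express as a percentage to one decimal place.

5 of the 11 households have income below $1,200.
H = 5/11 = 45.5%.

45.5%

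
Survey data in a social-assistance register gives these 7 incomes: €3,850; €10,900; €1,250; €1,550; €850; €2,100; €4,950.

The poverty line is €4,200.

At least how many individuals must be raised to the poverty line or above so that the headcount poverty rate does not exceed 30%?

Currently q = 5 of N = 7 are below the line (H = 0.714).
A headcount ratio of at most 30% allows at most ⌊0.30 × 7⌋ = 2 poor individuals.
So at least 5 − 2 = 3 must be lifted.

3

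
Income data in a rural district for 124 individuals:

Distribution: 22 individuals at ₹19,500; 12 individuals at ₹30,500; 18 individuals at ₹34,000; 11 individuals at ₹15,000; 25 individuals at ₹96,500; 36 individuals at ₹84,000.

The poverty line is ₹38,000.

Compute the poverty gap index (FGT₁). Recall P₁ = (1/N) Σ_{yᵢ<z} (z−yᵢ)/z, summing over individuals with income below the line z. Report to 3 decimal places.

0.174

Below the line: 11×₹15,000, 22×₹19,500, 12×₹30,500, 18×₹34,000 (q = 63 of N = 124).
Normalized shortfalls: (38000−15000)/38000 = 0.6053 (×11); (38000−19500)/38000 = 0.4868 (×22); (38000−30500)/38000 = 0.1974 (×12); (38000−34000)/38000 = 0.1053 (×18).
Sum of shortfalls = 21.631579; P₁ averages over all N: 21.631579 / 124 = 0.174.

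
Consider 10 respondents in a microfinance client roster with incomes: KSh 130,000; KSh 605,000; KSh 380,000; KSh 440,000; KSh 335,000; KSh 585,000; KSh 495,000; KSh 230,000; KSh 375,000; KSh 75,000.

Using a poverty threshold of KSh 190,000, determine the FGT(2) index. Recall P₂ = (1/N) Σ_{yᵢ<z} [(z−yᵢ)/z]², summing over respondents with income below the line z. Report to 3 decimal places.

0.047

Incomes under z: KSh 75,000, KSh 130,000 (q = 2 of N = 10).
Relative gaps: (190000−75000)/190000 = 0.6053; (190000−130000)/190000 = 0.3158.
Squared: 0.3663; 0.0997.
Sum = 0.466066; P₂ = 0.466066 / 10 = 0.047.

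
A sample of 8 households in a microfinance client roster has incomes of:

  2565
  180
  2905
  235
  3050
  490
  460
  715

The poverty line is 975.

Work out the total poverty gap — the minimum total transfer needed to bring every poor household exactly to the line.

2795

Poor units: 180, 235, 460, 490, 715 (q = 5 of N = 8).
Individual gaps: 975−180 = 795; 975−235 = 740; 975−460 = 515; 975−490 = 485; 975−715 = 260.
Aggregate gap = 2795.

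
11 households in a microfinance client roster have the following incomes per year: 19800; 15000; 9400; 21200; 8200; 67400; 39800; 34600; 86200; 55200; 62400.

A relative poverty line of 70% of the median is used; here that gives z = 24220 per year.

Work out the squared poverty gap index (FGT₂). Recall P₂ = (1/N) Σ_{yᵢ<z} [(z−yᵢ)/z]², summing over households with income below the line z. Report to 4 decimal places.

Below z: 8200, 9400, 15000, 19800, 21200 (q = 5 of N = 11).
Relative gaps: (24220−8200)/24220 = 0.6614; (24220−9400)/24220 = 0.6119; (24220−15000)/24220 = 0.3807; (24220−19800)/24220 = 0.1825; (24220−21200)/24220 = 0.1247.
Squared: 0.4375; 0.3744; 0.1449; 0.0333; 0.0155.
Sum = 1.005676; P₂ = 1.005676 / 11 = 0.0914.

0.0914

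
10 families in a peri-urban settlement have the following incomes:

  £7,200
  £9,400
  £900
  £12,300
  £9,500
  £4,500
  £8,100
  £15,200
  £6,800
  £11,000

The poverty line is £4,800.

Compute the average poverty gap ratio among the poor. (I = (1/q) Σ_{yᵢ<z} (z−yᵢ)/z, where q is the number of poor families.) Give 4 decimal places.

Below the line: £900, £4,500 (q = 2 of N = 10).
Shortfall ratios (z−y)/z: 0.8125, 0.0625; sum = 0.875000.
I averages over the q = 2 poor units only: 0.875000 / 2 = 0.4375.

0.4375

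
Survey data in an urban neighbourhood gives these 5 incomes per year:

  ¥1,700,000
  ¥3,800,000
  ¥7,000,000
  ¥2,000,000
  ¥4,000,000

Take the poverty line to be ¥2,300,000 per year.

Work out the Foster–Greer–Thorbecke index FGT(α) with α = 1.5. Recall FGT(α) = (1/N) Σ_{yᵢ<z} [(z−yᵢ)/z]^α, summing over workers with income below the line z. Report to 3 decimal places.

0.036

Below z: ¥1,700,000, ¥2,000,000 (q = 2 of N = 5).
Gap ratios (z−y)/z: (2300000−1700000)/2300000 = 0.2609; (2300000−2000000)/2300000 = 0.1304.
Raised to α = 1.5: 0.13324; 0.04711.
Sum = 0.180348; FGT(1.5) = 0.180348 / 5 = 0.036.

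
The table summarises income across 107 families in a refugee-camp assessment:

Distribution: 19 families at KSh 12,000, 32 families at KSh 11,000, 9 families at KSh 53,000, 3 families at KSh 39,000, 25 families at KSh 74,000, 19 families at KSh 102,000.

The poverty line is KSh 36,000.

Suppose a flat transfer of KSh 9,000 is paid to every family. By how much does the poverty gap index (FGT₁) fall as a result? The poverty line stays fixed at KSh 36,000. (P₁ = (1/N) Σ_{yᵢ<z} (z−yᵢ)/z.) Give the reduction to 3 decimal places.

Before: below the line — 32×KSh 11,000, 19×KSh 12,000; poverty gap index (FGT₁) = 0.32606.
After the KSh 9,000 transfer: below the line — 32×KSh 20,000, 19×KSh 21,000; poverty gap index (FGT₁) = 0.20691.
Reduction = 0.32606 − 0.20691 = 0.119.

0.119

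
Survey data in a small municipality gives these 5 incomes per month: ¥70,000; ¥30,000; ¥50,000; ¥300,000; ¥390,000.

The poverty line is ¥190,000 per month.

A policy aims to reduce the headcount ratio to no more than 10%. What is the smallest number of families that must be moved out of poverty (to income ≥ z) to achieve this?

3 of the 5 families are poor, so H = 3/5 = 0.600.
A headcount ratio of at most 10% allows at most ⌊0.10 × 5⌋ = 0 poor families.
So at least 3 − 0 = 3 must be lifted.

3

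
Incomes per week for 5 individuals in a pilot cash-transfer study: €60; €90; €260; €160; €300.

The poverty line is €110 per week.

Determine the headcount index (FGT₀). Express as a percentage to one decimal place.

2 of the 5 individuals have income below €110.
H = 2/5 = 40.0%.

40.0%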